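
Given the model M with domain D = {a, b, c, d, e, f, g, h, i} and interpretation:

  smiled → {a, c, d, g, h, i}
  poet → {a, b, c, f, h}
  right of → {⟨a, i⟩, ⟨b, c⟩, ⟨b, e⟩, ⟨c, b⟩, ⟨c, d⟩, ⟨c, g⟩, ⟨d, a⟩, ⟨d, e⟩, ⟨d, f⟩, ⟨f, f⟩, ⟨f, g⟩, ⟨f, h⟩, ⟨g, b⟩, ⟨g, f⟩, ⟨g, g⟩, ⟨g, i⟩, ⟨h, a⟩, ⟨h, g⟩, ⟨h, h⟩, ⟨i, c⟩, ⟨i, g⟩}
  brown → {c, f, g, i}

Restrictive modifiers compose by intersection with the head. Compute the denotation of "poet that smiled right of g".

{c, h}

⟦that smiled⟧ = ⟦smiled⟧ = {a, c, d, g, h, i}
⟦right of g⟧ = {x : ⟨x, g⟩ ∈ ⟦right of⟧} = {c, f, g, h, i}
⟦poet⟧ = {a, b, c, f, h}
… ∩ ⟦that smiled⟧ = {a, b, c, f, h} ∩ {a, c, d, g, h, i} = {a, c, h}
… ∩ ⟦right of g⟧ = {a, c, h} ∩ {c, f, g, h, i} = {c, h}
So ⟦poet that smiled right of g⟧ = {c, h}.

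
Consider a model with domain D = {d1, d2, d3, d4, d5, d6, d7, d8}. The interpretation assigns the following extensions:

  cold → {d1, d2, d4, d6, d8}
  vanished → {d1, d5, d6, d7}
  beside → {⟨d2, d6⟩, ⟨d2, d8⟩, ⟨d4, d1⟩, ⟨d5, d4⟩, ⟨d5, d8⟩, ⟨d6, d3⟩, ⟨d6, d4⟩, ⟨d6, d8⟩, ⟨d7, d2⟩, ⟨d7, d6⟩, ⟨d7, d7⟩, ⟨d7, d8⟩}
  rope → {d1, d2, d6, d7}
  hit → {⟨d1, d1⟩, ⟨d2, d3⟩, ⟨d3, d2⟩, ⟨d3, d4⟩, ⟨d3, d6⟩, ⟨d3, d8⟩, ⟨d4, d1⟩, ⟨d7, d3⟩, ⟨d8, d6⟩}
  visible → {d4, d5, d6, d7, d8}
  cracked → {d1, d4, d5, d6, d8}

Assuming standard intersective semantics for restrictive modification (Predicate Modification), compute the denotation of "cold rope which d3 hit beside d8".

{d2, d6}

⟦which d3 hit⟧ = {x : ⟨d3, x⟩ ∈ ⟦hit⟧} = {d2, d4, d6, d8}
⟦beside d8⟧ = {x : ⟨x, d8⟩ ∈ ⟦beside⟧} = {d2, d5, d6, d7}
⟦rope⟧ = {d1, d2, d6, d7}
… ∩ ⟦which d3 hit⟧ = {d1, d2, d6, d7} ∩ {d2, d4, d6, d8} = {d2, d6}
… ∩ ⟦beside d8⟧ = {d2, d6} ∩ {d2, d5, d6, d7} = {d2, d6}
… ∩ ⟦cold⟧ = {d2, d6} ∩ {d1, d2, d4, d6, d8} = {d2, d6}
So ⟦cold rope which d3 hit beside d8⟧ = {d2, d6}.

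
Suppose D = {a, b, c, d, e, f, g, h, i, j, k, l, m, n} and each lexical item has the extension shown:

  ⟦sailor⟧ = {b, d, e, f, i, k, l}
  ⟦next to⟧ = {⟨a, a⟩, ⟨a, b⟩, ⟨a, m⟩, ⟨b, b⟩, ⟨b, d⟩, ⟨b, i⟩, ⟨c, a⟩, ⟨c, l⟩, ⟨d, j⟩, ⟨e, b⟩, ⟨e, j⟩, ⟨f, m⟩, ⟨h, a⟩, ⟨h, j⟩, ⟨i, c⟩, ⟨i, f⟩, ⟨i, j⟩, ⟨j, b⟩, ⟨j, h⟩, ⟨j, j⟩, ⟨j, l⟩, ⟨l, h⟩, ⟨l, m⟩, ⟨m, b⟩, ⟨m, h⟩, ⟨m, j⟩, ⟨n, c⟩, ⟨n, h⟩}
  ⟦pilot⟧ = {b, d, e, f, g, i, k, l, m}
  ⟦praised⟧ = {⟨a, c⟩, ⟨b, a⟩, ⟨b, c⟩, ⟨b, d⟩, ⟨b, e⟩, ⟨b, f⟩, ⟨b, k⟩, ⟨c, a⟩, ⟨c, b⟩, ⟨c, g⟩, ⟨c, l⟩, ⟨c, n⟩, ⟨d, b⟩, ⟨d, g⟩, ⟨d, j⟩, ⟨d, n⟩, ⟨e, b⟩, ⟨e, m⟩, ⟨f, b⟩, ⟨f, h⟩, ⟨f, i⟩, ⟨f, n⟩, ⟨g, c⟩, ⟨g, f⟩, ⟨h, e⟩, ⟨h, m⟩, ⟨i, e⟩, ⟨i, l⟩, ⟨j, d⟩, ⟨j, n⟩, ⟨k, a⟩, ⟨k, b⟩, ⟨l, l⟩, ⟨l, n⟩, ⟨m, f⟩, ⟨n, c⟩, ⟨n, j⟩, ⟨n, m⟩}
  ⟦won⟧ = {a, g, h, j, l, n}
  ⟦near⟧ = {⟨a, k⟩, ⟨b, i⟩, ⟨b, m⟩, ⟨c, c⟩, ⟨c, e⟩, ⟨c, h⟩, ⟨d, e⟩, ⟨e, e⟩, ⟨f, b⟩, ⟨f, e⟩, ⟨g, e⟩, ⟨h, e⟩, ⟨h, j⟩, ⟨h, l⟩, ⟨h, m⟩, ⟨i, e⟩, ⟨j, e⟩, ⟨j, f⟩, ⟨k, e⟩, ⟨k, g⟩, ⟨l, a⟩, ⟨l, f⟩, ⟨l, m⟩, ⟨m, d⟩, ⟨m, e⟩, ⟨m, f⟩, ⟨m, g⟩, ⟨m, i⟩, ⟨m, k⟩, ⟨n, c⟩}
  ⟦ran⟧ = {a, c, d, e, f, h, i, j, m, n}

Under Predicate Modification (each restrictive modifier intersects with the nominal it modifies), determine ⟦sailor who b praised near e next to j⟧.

⟦who b praised⟧ = {x : ⟨b, x⟩ ∈ ⟦praised⟧} = {a, c, d, e, f, k}
⟦near e⟧ = {x : ⟨x, e⟩ ∈ ⟦near⟧} = {c, d, e, f, g, h, i, j, k, m}
⟦next to j⟧ = {x : ⟨x, j⟩ ∈ ⟦next to⟧} = {d, e, h, i, j, m}
⟦sailor⟧ = {b, d, e, f, i, k, l}
… ∩ ⟦who b praised⟧ = {b, d, e, f, i, k, l} ∩ {a, c, d, e, f, k} = {d, e, f, k}
… ∩ ⟦near e⟧ = {d, e, f, k} ∩ {c, d, e, f, g, h, i, j, k, m} = {d, e, f, k}
… ∩ ⟦next to j⟧ = {d, e, f, k} ∩ {d, e, h, i, j, m} = {d, e}
So ⟦sailor who b praised near e next to j⟧ = {d, e}.

{d, e}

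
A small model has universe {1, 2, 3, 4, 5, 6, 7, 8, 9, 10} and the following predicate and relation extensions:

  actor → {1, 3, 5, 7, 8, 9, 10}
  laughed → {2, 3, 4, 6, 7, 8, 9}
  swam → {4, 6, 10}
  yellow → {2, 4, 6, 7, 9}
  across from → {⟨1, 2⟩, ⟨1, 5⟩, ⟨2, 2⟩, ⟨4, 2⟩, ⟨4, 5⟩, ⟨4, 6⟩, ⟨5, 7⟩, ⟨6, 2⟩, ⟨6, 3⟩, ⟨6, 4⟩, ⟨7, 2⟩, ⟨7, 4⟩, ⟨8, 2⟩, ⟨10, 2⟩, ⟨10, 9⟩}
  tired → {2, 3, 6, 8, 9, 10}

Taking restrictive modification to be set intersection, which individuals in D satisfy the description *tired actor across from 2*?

{8, 10}

⟦across from 2⟧ = {x : ⟨x, 2⟩ ∈ ⟦across from⟧} = {1, 2, 4, 6, 7, 8, 10}
⟦actor⟧ = {1, 3, 5, 7, 8, 9, 10}
… ∩ ⟦across from 2⟧ = {1, 3, 5, 7, 8, 9, 10} ∩ {1, 2, 4, 6, 7, 8, 10} = {1, 7, 8, 10}
… ∩ ⟦tired⟧ = {1, 7, 8, 10} ∩ {2, 3, 6, 8, 9, 10} = {8, 10}
So ⟦tired actor across from 2⟧ = {8, 10}.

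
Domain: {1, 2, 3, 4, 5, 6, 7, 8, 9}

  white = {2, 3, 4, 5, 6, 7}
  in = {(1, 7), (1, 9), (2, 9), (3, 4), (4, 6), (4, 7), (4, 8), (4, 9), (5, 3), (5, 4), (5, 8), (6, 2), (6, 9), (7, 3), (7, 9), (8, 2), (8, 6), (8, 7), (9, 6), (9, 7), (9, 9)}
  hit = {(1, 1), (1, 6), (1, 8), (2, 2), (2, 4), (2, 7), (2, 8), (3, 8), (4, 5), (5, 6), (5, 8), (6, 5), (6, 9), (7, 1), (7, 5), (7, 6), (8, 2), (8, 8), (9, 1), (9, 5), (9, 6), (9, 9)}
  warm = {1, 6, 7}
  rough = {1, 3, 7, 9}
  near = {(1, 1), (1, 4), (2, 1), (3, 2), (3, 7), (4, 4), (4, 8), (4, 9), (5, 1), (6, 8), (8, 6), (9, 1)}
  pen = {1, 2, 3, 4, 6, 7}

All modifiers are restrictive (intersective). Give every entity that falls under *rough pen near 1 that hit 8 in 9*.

{1}

⟦near 1⟧ = {x : ⟨x, 1⟩ ∈ ⟦near⟧} = {1, 2, 5, 9}
⟦that hit 8⟧ = {x : ⟨x, 8⟩ ∈ ⟦hit⟧} = {1, 2, 3, 5, 8}
⟦in 9⟧ = {x : ⟨x, 9⟩ ∈ ⟦in⟧} = {1, 2, 4, 6, 7, 9}
⟦pen⟧ = {1, 2, 3, 4, 6, 7}
… ∩ ⟦near 1⟧ = {1, 2, 3, 4, 6, 7} ∩ {1, 2, 5, 9} = {1, 2}
… ∩ ⟦that hit 8⟧ = {1, 2} ∩ {1, 2, 3, 5, 8} = {1, 2}
… ∩ ⟦in 9⟧ = {1, 2} ∩ {1, 2, 4, 6, 7, 9} = {1, 2}
… ∩ ⟦rough⟧ = {1, 2} ∩ {1, 3, 7, 9} = {1}
So ⟦rough pen near 1 that hit 8 in 9⟧ = {1}.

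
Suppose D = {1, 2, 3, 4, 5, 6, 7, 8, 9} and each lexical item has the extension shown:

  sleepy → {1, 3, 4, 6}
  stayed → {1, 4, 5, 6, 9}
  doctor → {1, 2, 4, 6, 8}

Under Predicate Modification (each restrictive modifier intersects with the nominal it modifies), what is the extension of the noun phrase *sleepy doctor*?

{1, 4, 6}

⟦doctor⟧ = {1, 2, 4, 6, 8}
… ∩ ⟦sleepy⟧ = {1, 2, 4, 6, 8} ∩ {1, 3, 4, 6} = {1, 4, 6}
So ⟦sleepy doctor⟧ = {1, 4, 6}.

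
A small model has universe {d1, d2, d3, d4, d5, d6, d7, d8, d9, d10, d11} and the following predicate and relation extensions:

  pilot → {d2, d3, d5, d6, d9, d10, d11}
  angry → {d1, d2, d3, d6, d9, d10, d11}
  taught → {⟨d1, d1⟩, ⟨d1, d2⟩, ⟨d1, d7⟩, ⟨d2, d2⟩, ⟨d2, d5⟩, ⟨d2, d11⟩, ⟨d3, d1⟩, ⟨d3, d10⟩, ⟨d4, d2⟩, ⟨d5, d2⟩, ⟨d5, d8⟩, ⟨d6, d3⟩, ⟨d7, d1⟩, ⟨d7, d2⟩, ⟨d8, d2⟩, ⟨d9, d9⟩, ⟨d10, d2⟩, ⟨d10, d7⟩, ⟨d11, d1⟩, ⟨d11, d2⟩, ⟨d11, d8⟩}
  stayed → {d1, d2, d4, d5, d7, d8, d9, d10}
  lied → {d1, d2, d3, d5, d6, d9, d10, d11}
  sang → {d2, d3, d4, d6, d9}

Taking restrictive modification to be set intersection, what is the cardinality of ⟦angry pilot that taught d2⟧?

⟦that taught d2⟧ = {x : ⟨x, d2⟩ ∈ ⟦taught⟧} = {d1, d2, d4, d5, d7, d8, d10, d11}
⟦pilot⟧ = {d2, d3, d5, d6, d9, d10, d11}
… ∩ ⟦that taught d2⟧ = {d2, d3, d5, d6, d9, d10, d11} ∩ {d1, d2, d4, d5, d7, d8, d10, d11} = {d2, d5, d10, d11}
… ∩ ⟦angry⟧ = {d2, d5, d10, d11} ∩ {d1, d2, d3, d6, d9, d10, d11} = {d2, d10, d11}
⟦angry pilot that taught d2⟧ = {d2, d10, d11}, so the cardinality is 3.

3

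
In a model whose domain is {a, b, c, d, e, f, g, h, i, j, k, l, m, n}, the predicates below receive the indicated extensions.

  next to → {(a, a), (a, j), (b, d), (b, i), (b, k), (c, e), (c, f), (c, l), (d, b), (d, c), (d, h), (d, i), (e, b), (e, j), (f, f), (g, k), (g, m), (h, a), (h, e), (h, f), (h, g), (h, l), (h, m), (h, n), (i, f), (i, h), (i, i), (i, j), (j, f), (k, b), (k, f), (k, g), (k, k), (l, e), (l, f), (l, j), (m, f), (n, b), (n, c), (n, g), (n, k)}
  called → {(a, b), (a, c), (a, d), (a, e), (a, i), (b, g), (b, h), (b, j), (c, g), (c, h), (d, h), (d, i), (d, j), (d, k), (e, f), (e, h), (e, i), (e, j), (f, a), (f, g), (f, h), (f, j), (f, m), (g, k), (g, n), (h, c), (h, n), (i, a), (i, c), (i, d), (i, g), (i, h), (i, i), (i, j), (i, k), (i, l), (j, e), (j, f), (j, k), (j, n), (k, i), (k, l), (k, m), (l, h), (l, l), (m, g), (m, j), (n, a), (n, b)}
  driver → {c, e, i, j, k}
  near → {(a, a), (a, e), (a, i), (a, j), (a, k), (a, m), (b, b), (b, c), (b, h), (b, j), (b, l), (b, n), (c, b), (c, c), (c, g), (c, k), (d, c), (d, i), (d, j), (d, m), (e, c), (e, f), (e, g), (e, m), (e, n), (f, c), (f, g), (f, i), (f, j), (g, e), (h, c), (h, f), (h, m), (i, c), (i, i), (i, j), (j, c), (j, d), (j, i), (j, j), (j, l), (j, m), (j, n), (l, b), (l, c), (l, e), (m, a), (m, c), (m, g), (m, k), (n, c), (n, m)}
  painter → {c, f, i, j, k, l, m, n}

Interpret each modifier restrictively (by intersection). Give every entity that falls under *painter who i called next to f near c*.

{c, i, j, l}

⟦who i called⟧ = {x : ⟨i, x⟩ ∈ ⟦called⟧} = {a, c, d, g, h, i, j, k, l}
⟦next to f⟧ = {x : ⟨x, f⟩ ∈ ⟦next to⟧} = {c, f, h, i, j, k, l, m}
⟦near c⟧ = {x : ⟨x, c⟩ ∈ ⟦near⟧} = {b, c, d, e, f, h, i, j, l, m, n}
⟦painter⟧ = {c, f, i, j, k, l, m, n}
… ∩ ⟦who i called⟧ = {c, f, i, j, k, l, m, n} ∩ {a, c, d, g, h, i, j, k, l} = {c, i, j, k, l}
… ∩ ⟦next to f⟧ = {c, i, j, k, l} ∩ {c, f, h, i, j, k, l, m} = {c, i, j, k, l}
… ∩ ⟦near c⟧ = {c, i, j, k, l} ∩ {b, c, d, e, f, h, i, j, l, m, n} = {c, i, j, l}
So ⟦painter who i called next to f near c⟧ = {c, i, j, l}.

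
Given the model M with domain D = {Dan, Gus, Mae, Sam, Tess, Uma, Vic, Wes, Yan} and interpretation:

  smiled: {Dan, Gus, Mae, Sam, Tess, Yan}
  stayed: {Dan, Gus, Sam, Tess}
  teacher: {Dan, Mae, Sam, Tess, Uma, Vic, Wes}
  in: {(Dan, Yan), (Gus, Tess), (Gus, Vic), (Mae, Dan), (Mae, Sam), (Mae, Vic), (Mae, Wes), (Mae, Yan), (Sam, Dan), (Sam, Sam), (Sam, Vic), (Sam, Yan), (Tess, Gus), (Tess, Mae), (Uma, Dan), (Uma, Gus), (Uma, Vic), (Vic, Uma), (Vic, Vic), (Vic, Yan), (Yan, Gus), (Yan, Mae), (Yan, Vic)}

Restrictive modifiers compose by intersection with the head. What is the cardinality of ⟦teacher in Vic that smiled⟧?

2

⟦in Vic⟧ = {x : ⟨x, Vic⟩ ∈ ⟦in⟧} = {Gus, Mae, Sam, Uma, Vic, Yan}
⟦that smiled⟧ = ⟦smiled⟧ = {Dan, Gus, Mae, Sam, Tess, Yan}
⟦teacher⟧ = {Dan, Mae, Sam, Tess, Uma, Vic, Wes}
… ∩ ⟦in Vic⟧ = {Dan, Mae, Sam, Tess, Uma, Vic, Wes} ∩ {Gus, Mae, Sam, Uma, Vic, Yan} = {Mae, Sam, Uma, Vic}
… ∩ ⟦that smiled⟧ = {Mae, Sam, Uma, Vic} ∩ {Dan, Gus, Mae, Sam, Tess, Yan} = {Mae, Sam}
⟦teacher in Vic that smiled⟧ = {Mae, Sam}, so the cardinality is 2.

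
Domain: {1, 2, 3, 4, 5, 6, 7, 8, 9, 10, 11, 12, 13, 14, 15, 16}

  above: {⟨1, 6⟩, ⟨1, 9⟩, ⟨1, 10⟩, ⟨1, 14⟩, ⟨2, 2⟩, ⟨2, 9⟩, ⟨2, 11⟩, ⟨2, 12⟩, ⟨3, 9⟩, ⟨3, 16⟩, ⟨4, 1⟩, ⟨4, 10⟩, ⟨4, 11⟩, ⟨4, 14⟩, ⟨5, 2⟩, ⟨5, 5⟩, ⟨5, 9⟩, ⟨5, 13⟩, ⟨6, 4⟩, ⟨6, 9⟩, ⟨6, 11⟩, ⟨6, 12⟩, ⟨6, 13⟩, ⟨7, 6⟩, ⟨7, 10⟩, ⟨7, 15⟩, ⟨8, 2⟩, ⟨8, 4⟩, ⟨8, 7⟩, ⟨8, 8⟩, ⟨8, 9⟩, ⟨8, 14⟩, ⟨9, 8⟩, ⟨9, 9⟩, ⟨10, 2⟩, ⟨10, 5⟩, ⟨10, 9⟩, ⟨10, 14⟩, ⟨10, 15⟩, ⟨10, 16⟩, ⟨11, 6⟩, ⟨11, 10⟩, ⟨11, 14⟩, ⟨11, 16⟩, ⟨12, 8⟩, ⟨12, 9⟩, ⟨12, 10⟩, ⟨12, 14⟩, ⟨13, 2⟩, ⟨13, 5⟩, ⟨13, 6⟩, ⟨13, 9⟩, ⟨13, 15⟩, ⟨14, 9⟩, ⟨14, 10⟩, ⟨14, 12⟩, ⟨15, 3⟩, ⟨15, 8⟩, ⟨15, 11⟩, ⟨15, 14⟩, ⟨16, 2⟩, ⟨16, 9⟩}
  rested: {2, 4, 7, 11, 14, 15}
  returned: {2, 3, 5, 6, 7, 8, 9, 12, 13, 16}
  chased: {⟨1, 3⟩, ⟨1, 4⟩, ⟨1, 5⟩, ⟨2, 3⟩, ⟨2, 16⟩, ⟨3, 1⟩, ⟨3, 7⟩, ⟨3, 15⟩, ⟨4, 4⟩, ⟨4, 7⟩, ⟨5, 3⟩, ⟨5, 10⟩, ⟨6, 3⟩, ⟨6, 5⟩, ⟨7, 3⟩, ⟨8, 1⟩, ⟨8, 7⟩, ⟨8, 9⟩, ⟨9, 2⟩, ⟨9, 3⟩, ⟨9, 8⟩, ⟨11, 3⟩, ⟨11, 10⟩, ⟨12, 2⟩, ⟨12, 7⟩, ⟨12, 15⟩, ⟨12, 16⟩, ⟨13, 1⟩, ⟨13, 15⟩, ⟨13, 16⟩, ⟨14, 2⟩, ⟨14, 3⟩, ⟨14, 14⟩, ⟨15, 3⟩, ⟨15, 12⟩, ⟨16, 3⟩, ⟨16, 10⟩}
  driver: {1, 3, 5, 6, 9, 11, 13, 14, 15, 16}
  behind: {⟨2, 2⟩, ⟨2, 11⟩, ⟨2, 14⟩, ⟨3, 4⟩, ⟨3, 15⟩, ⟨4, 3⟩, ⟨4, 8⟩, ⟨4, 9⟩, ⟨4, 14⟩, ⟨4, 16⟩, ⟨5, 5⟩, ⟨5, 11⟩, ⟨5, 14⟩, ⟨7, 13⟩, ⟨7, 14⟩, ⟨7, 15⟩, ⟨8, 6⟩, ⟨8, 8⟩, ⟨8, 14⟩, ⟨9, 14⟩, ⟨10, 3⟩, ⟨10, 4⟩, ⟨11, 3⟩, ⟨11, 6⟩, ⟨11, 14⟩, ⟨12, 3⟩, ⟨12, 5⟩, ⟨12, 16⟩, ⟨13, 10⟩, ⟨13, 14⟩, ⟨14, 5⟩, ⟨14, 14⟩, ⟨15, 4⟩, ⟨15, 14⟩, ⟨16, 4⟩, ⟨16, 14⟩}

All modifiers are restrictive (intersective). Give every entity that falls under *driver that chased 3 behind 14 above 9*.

⟦that chased 3⟧ = {x : ⟨x, 3⟩ ∈ ⟦chased⟧} = {1, 2, 5, 6, 7, 9, 11, 14, 15, 16}
⟦behind 14⟧ = {x : ⟨x, 14⟩ ∈ ⟦behind⟧} = {2, 4, 5, 7, 8, 9, 11, 13, 14, 15, 16}
⟦above 9⟧ = {x : ⟨x, 9⟩ ∈ ⟦above⟧} = {1, 2, 3, 5, 6, 8, 9, 10, 12, 13, 14, 16}
⟦driver⟧ = {1, 3, 5, 6, 9, 11, 13, 14, 15, 16}
… ∩ ⟦that chased 3⟧ = {1, 3, 5, 6, 9, 11, 13, 14, 15, 16} ∩ {1, 2, 5, 6, 7, 9, 11, 14, 15, 16} = {1, 5, 6, 9, 11, 14, 15, 16}
… ∩ ⟦behind 14⟧ = {1, 5, 6, 9, 11, 14, 15, 16} ∩ {2, 4, 5, 7, 8, 9, 11, 13, 14, 15, 16} = {5, 9, 11, 14, 15, 16}
… ∩ ⟦above 9⟧ = {5, 9, 11, 14, 15, 16} ∩ {1, 2, 3, 5, 6, 8, 9, 10, 12, 13, 14, 16} = {5, 9, 14, 16}
So ⟦driver that chased 3 behind 14 above 9⟧ = {5, 9, 14, 16}.

{5, 9, 14, 16}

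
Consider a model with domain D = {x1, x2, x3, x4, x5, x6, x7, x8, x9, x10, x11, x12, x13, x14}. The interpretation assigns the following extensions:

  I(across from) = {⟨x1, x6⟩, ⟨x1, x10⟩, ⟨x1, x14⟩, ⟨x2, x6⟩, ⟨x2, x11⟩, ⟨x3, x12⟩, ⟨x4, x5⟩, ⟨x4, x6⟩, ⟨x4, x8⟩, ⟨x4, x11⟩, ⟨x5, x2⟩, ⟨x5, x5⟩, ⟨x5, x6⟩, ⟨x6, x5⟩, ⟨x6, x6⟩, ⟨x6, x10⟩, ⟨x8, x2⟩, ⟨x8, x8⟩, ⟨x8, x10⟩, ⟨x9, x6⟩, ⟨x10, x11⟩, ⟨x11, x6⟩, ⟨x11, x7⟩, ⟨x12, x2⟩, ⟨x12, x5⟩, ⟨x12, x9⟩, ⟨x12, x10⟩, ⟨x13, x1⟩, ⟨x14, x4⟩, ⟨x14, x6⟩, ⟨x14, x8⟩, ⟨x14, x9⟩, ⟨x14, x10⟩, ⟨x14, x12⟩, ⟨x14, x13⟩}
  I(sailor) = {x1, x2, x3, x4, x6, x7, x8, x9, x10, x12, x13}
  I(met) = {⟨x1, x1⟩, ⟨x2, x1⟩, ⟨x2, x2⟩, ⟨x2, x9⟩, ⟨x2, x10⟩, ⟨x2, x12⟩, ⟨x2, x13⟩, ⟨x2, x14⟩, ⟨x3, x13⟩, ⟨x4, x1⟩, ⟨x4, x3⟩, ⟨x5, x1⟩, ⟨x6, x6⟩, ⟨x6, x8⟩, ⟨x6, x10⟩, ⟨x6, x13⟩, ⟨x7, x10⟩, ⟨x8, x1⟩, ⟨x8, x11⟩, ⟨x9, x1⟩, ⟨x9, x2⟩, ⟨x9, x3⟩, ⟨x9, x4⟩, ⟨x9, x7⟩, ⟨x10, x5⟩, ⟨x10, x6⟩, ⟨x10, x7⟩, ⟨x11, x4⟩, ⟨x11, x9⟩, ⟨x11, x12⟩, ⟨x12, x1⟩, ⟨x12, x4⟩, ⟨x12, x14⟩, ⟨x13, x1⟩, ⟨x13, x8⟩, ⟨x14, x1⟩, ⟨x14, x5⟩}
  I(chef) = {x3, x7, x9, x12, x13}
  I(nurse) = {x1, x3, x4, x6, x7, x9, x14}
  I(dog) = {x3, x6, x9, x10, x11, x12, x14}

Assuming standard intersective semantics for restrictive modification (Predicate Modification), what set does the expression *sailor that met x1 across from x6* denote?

{x1, x2, x4, x9}

⟦that met x1⟧ = {x : ⟨x, x1⟩ ∈ ⟦met⟧} = {x1, x2, x4, x5, x8, x9, x12, x13, x14}
⟦across from x6⟧ = {x : ⟨x, x6⟩ ∈ ⟦across from⟧} = {x1, x2, x4, x5, x6, x9, x11, x14}
⟦sailor⟧ = {x1, x2, x3, x4, x6, x7, x8, x9, x10, x12, x13}
… ∩ ⟦that met x1⟧ = {x1, x2, x3, x4, x6, x7, x8, x9, x10, x12, x13} ∩ {x1, x2, x4, x5, x8, x9, x12, x13, x14} = {x1, x2, x4, x8, x9, x12, x13}
… ∩ ⟦across from x6⟧ = {x1, x2, x4, x8, x9, x12, x13} ∩ {x1, x2, x4, x5, x6, x9, x11, x14} = {x1, x2, x4, x9}
So ⟦sailor that met x1 across from x6⟧ = {x1, x2, x4, x9}.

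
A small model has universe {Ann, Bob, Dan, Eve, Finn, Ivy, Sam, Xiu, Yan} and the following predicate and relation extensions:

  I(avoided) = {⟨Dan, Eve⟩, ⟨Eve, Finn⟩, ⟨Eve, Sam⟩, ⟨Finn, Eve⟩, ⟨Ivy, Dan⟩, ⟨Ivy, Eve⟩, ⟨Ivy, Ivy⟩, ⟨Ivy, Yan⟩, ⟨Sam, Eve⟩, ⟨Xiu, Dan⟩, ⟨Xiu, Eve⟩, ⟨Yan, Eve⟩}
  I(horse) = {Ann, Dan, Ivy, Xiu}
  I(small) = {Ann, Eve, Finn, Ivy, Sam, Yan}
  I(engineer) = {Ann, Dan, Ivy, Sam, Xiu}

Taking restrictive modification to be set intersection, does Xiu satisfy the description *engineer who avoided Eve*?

yes

⟦who avoided Eve⟧ = {x : ⟨x, Eve⟩ ∈ ⟦avoided⟧} = {Dan, Finn, Ivy, Sam, Xiu, Yan}
⟦engineer⟧ = {Ann, Dan, Ivy, Sam, Xiu}
… ∩ ⟦who avoided Eve⟧ = {Ann, Dan, Ivy, Sam, Xiu} ∩ {Dan, Finn, Ivy, Sam, Xiu, Yan} = {Dan, Ivy, Sam, Xiu}
⟦engineer who avoided Eve⟧ = {Dan, Ivy, Sam, Xiu}; Xiu ∈ this set.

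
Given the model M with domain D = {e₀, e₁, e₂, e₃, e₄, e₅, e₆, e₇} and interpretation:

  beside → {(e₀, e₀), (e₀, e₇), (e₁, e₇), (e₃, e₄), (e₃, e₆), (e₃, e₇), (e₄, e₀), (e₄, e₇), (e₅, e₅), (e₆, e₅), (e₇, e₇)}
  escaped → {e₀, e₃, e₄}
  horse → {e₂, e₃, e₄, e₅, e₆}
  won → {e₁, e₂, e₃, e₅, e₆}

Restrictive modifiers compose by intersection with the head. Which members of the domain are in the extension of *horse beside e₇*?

⟦beside e₇⟧ = {x : ⟨x, e₇⟩ ∈ ⟦beside⟧} = {e₀, e₁, e₃, e₄, e₇}
⟦horse⟧ = {e₂, e₃, e₄, e₅, e₆}
… ∩ ⟦beside e₇⟧ = {e₂, e₃, e₄, e₅, e₆} ∩ {e₀, e₁, e₃, e₄, e₇} = {e₃, e₄}
So ⟦horse beside e₇⟧ = {e₃, e₄}.

{e₃, e₄}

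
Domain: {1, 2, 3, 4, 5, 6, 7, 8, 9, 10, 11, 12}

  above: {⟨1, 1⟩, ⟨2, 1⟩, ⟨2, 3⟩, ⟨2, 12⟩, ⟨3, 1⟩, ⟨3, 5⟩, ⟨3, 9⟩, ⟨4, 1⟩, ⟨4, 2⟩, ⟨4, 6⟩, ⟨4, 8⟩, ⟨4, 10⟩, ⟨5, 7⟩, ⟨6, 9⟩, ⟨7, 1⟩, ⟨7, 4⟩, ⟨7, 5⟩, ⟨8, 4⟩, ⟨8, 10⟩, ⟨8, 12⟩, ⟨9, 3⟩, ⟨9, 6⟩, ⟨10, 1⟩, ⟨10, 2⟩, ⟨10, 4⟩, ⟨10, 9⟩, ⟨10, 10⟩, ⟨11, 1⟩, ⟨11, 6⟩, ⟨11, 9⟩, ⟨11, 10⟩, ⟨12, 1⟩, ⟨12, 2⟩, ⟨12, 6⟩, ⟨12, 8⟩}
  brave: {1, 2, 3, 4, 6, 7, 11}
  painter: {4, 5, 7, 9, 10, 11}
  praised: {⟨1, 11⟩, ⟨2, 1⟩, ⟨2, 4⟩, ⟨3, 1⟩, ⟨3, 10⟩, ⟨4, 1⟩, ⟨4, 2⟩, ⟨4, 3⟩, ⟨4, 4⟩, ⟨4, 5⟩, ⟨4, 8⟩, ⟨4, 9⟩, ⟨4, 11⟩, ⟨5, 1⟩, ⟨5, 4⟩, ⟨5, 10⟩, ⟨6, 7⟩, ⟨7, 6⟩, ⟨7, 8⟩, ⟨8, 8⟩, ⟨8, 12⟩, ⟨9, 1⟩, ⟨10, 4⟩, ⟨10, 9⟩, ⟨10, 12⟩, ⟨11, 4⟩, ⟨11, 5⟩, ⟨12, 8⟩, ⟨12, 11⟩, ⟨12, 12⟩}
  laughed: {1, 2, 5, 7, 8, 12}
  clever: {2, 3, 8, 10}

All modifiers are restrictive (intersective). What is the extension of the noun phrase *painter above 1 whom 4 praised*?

{4, 11}

⟦above 1⟧ = {x : ⟨x, 1⟩ ∈ ⟦above⟧} = {1, 2, 3, 4, 7, 10, 11, 12}
⟦whom 4 praised⟧ = {x : ⟨4, x⟩ ∈ ⟦praised⟧} = {1, 2, 3, 4, 5, 8, 9, 11}
⟦painter⟧ = {4, 5, 7, 9, 10, 11}
… ∩ ⟦above 1⟧ = {4, 5, 7, 9, 10, 11} ∩ {1, 2, 3, 4, 7, 10, 11, 12} = {4, 7, 10, 11}
… ∩ ⟦whom 4 praised⟧ = {4, 7, 10, 11} ∩ {1, 2, 3, 4, 5, 8, 9, 11} = {4, 11}
So ⟦painter above 1 whom 4 praised⟧ = {4, 11}.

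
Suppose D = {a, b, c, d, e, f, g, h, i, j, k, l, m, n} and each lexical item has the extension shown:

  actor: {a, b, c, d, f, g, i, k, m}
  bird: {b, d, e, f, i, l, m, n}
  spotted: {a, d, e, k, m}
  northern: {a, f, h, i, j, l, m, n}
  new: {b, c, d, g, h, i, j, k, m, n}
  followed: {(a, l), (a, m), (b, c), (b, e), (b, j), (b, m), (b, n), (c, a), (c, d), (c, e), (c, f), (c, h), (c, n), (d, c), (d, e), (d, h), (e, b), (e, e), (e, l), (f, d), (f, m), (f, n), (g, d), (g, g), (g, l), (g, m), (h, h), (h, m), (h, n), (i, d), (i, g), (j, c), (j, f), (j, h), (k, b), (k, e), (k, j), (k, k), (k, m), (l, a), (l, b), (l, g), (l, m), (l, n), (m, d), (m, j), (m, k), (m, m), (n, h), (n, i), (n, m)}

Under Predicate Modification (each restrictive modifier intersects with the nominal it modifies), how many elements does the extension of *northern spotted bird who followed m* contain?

1

⟦who followed m⟧ = {x : ⟨x, m⟩ ∈ ⟦followed⟧} = {a, b, f, g, h, k, l, m, n}
⟦bird⟧ = {b, d, e, f, i, l, m, n}
… ∩ ⟦who followed m⟧ = {b, d, e, f, i, l, m, n} ∩ {a, b, f, g, h, k, l, m, n} = {b, f, l, m, n}
… ∩ ⟦northern⟧ = {b, f, l, m, n} ∩ {a, f, h, i, j, l, m, n} = {f, l, m, n}
… ∩ ⟦spotted⟧ = {f, l, m, n} ∩ {a, d, e, k, m} = {m}
⟦northern spotted bird who followed m⟧ = {m}, so the cardinality is 1.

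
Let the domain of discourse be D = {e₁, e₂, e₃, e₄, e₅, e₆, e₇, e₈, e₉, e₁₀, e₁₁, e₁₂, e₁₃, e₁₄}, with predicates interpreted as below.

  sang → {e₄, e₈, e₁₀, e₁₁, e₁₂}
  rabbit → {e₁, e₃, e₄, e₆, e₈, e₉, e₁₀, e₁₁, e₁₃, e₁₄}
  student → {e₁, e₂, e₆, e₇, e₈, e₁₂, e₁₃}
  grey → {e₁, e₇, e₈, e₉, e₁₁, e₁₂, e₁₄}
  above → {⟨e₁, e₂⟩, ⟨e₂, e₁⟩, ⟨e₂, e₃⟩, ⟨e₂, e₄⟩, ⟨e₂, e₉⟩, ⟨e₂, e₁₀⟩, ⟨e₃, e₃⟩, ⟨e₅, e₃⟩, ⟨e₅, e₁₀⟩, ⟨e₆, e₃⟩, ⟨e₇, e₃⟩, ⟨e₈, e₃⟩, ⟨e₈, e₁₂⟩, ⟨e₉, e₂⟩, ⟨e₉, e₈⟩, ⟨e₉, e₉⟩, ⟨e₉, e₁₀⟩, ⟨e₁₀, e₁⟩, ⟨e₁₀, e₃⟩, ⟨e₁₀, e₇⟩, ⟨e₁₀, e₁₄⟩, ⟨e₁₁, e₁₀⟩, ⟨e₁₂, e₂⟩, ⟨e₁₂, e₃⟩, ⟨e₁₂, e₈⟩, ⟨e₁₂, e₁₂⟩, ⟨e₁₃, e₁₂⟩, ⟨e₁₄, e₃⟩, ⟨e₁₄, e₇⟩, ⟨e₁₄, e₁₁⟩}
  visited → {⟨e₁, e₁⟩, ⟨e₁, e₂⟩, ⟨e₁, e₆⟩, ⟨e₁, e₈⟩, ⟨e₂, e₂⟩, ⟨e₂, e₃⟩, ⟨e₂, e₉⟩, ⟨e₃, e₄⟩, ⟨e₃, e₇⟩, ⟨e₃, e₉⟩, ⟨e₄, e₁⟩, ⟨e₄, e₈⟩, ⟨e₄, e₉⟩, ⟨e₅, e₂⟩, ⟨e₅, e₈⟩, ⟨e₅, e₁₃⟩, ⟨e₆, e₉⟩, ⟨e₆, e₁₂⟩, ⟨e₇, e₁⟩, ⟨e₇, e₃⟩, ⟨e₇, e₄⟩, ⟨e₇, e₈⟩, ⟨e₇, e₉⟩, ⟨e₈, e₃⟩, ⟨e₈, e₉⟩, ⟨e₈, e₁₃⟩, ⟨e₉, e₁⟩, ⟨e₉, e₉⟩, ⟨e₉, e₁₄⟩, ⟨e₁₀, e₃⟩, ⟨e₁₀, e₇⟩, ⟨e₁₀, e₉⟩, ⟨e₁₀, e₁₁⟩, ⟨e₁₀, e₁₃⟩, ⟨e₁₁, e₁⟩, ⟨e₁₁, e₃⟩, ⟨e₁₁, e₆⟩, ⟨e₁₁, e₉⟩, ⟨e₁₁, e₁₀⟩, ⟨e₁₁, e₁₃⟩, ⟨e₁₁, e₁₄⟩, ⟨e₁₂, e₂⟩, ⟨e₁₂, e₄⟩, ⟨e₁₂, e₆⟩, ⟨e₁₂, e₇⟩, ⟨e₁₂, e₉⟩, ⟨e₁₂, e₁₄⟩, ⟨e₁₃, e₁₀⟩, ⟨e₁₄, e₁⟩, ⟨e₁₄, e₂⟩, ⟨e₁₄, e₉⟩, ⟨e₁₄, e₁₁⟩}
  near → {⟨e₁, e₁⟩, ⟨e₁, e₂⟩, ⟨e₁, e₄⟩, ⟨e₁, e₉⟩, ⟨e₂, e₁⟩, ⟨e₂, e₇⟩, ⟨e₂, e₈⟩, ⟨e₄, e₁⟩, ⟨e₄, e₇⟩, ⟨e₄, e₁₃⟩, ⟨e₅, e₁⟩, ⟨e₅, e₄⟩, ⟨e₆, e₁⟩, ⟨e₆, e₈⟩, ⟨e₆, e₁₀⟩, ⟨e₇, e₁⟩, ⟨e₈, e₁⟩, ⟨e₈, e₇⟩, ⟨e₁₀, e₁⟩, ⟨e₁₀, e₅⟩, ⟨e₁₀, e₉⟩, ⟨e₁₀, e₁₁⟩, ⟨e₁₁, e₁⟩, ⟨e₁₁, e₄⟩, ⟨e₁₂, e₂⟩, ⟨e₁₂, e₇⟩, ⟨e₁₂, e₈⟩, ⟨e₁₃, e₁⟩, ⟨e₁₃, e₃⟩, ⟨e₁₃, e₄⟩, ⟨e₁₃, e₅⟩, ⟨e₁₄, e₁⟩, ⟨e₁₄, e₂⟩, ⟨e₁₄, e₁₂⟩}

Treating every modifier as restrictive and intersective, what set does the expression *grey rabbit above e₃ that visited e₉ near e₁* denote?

{e₈, e₁₄}

⟦above e₃⟧ = {x : ⟨x, e₃⟩ ∈ ⟦above⟧} = {e₂, e₃, e₅, e₆, e₇, e₈, e₁₀, e₁₂, e₁₄}
⟦that visited e₉⟧ = {x : ⟨x, e₉⟩ ∈ ⟦visited⟧} = {e₂, e₃, e₄, e₆, e₇, e₈, e₉, e₁₀, e₁₁, e₁₂, e₁₄}
⟦near e₁⟧ = {x : ⟨x, e₁⟩ ∈ ⟦near⟧} = {e₁, e₂, e₄, e₅, e₆, e₇, e₈, e₁₀, e₁₁, e₁₃, e₁₄}
⟦rabbit⟧ = {e₁, e₃, e₄, e₆, e₈, e₉, e₁₀, e₁₁, e₁₃, e₁₄}
… ∩ ⟦above e₃⟧ = {e₁, e₃, e₄, e₆, e₈, e₉, e₁₀, e₁₁, e₁₃, e₁₄} ∩ {e₂, e₃, e₅, e₆, e₇, e₈, e₁₀, e₁₂, e₁₄} = {e₃, e₆, e₈, e₁₀, e₁₄}
… ∩ ⟦that visited e₉⟧ = {e₃, e₆, e₈, e₁₀, e₁₄} ∩ {e₂, e₃, e₄, e₆, e₇, e₈, e₉, e₁₀, e₁₁, e₁₂, e₁₄} = {e₃, e₆, e₈, e₁₀, e₁₄}
… ∩ ⟦near e₁⟧ = {e₃, e₆, e₈, e₁₀, e₁₄} ∩ {e₁, e₂, e₄, e₅, e₆, e₇, e₈, e₁₀, e₁₁, e₁₃, e₁₄} = {e₆, e₈, e₁₀, e₁₄}
… ∩ ⟦grey⟧ = {e₆, e₈, e₁₀, e₁₄} ∩ {e₁, e₇, e₈, e₉, e₁₁, e₁₂, e₁₄} = {e₈, e₁₄}
So ⟦grey rabbit above e₃ that visited e₉ near e₁⟧ = {e₈, e₁₄}.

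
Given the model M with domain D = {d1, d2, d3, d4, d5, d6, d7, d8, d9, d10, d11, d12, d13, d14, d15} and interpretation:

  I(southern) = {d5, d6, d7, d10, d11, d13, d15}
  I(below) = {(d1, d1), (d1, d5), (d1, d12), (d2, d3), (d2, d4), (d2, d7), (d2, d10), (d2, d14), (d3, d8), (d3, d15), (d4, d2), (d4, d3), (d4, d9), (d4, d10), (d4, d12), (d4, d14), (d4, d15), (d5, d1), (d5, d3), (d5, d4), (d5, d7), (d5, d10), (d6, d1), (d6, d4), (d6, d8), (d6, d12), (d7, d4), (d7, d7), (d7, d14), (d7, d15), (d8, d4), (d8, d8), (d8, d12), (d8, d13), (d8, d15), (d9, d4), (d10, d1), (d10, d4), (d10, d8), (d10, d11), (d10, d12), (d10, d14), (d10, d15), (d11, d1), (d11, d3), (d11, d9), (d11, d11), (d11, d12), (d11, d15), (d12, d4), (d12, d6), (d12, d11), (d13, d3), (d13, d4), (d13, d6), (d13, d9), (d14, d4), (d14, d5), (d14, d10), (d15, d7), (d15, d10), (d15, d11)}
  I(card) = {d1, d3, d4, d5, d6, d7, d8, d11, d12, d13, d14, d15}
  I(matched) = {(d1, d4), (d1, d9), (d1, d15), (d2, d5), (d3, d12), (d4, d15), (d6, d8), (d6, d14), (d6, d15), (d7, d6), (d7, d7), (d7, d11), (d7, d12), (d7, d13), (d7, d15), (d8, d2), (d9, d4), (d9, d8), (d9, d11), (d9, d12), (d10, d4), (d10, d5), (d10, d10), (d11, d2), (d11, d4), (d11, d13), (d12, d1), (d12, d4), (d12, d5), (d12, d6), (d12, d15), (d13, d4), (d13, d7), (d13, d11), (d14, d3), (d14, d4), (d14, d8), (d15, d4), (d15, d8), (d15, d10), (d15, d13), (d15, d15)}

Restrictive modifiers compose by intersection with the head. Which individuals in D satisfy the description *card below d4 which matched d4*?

{d12, d13, d14}

⟦below d4⟧ = {x : ⟨x, d4⟩ ∈ ⟦below⟧} = {d2, d5, d6, d7, d8, d9, d10, d12, d13, d14}
⟦which matched d4⟧ = {x : ⟨x, d4⟩ ∈ ⟦matched⟧} = {d1, d9, d10, d11, d12, d13, d14, d15}
⟦card⟧ = {d1, d3, d4, d5, d6, d7, d8, d11, d12, d13, d14, d15}
… ∩ ⟦below d4⟧ = {d1, d3, d4, d5, d6, d7, d8, d11, d12, d13, d14, d15} ∩ {d2, d5, d6, d7, d8, d9, d10, d12, d13, d14} = {d5, d6, d7, d8, d12, d13, d14}
… ∩ ⟦which matched d4⟧ = {d5, d6, d7, d8, d12, d13, d14} ∩ {d1, d9, d10, d11, d12, d13, d14, d15} = {d12, d13, d14}
So ⟦card below d4 which matched d4⟧ = {d12, d13, d14}.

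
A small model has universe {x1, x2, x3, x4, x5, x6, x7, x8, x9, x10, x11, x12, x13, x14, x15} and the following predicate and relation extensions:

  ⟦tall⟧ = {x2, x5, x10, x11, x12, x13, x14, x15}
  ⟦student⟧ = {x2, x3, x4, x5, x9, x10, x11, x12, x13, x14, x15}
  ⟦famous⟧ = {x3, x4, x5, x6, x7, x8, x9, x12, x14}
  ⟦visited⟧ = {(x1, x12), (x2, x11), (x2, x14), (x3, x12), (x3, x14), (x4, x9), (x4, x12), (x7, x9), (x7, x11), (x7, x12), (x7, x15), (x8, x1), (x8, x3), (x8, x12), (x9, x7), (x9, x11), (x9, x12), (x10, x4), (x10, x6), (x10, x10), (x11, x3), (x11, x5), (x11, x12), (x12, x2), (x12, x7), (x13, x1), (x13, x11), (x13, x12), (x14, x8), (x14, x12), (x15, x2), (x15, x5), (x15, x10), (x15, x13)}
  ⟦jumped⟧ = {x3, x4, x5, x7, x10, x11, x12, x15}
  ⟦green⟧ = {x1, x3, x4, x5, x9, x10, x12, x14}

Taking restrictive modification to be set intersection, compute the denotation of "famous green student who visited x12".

⟦who visited x12⟧ = {x : ⟨x, x12⟩ ∈ ⟦visited⟧} = {x1, x3, x4, x7, x8, x9, x11, x13, x14}
⟦student⟧ = {x2, x3, x4, x5, x9, x10, x11, x12, x13, x14, x15}
… ∩ ⟦who visited x12⟧ = {x2, x3, x4, x5, x9, x10, x11, x12, x13, x14, x15} ∩ {x1, x3, x4, x7, x8, x9, x11, x13, x14} = {x3, x4, x9, x11, x13, x14}
… ∩ ⟦famous⟧ = {x3, x4, x9, x11, x13, x14} ∩ {x3, x4, x5, x6, x7, x8, x9, x12, x14} = {x3, x4, x9, x14}
… ∩ ⟦green⟧ = {x3, x4, x9, x14} ∩ {x1, x3, x4, x5, x9, x10, x12, x14} = {x3, x4, x9, x14}
So ⟦famous green student who visited x12⟧ = {x3, x4, x9, x14}.

{x3, x4, x9, x14}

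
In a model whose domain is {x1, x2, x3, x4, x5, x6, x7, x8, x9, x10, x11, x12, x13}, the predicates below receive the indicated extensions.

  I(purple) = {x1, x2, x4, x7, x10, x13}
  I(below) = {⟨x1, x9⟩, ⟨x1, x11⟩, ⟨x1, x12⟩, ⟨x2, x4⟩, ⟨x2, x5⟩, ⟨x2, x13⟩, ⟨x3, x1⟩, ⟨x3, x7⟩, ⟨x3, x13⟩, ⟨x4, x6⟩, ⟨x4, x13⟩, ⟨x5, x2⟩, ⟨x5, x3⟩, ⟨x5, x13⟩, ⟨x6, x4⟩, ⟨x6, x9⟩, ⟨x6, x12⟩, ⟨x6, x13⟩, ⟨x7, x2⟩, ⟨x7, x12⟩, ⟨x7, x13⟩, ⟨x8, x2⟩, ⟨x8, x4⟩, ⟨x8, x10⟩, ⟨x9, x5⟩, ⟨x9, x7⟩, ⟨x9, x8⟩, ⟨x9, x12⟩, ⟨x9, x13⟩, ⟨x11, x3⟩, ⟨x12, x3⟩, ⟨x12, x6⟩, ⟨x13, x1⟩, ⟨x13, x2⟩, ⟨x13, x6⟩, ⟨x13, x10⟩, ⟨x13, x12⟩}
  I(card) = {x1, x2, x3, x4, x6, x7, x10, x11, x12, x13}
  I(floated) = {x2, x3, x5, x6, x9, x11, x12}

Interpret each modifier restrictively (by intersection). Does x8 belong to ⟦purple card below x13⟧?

no

⟦below x13⟧ = {x : ⟨x, x13⟩ ∈ ⟦below⟧} = {x2, x3, x4, x5, x6, x7, x9}
⟦card⟧ = {x1, x2, x3, x4, x6, x7, x10, x11, x12, x13}
… ∩ ⟦below x13⟧ = {x1, x2, x3, x4, x6, x7, x10, x11, x12, x13} ∩ {x2, x3, x4, x5, x6, x7, x9} = {x2, x3, x4, x6, x7}
… ∩ ⟦purple⟧ = {x2, x3, x4, x6, x7} ∩ {x1, x2, x4, x7, x10, x13} = {x2, x4, x7}
⟦purple card below x13⟧ = {x2, x4, x7}; x8 ∉ this set.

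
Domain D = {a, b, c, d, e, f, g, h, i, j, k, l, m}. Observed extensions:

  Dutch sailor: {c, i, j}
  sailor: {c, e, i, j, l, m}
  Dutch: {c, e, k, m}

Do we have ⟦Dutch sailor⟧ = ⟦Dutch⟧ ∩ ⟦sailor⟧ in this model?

no

⟦Dutch⟧ ∩ ⟦sailor⟧ = {c, e, k, m} ∩ {c, e, i, j, l, m} = {c, e, m}
Observed ⟦Dutch sailor⟧ = {c, i, j}.
These differ, so the modifier is not intersective in this model.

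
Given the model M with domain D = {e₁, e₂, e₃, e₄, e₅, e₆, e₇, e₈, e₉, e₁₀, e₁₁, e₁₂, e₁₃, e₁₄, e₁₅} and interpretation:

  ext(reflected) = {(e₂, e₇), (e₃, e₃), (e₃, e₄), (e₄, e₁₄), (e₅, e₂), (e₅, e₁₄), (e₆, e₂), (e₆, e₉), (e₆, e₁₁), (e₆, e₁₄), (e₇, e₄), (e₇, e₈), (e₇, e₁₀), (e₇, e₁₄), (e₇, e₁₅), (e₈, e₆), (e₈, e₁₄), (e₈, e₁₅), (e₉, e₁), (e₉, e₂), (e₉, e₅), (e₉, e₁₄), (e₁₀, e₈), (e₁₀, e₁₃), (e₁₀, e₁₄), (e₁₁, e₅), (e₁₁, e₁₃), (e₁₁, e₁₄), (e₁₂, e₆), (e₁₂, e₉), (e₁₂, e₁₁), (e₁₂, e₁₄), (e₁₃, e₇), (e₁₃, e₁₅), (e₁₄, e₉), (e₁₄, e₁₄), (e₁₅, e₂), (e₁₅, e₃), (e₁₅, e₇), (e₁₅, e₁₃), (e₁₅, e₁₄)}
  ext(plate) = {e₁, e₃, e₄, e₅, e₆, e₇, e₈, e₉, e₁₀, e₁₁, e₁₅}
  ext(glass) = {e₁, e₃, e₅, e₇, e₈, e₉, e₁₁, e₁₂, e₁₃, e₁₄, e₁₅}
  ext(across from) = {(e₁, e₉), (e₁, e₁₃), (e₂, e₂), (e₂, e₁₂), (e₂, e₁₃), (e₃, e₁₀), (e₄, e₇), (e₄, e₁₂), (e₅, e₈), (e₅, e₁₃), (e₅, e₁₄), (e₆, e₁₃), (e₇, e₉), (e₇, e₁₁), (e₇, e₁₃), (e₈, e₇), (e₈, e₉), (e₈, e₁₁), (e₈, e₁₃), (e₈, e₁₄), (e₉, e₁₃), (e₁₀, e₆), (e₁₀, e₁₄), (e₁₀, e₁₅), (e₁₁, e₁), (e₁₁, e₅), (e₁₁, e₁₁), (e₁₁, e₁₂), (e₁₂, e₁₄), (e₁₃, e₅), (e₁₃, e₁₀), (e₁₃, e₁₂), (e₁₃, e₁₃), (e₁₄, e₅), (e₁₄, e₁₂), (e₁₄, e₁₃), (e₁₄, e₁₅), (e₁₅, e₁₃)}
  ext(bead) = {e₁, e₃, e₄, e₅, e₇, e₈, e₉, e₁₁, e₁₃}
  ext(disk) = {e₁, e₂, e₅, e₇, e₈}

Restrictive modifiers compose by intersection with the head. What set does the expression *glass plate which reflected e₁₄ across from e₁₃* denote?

{e₅, e₇, e₈, e₉, e₁₅}

⟦which reflected e₁₄⟧ = {x : ⟨x, e₁₄⟩ ∈ ⟦reflected⟧} = {e₄, e₅, e₆, e₇, e₈, e₉, e₁₀, e₁₁, e₁₂, e₁₄, e₁₅}
⟦across from e₁₃⟧ = {x : ⟨x, e₁₃⟩ ∈ ⟦across from⟧} = {e₁, e₂, e₅, e₆, e₇, e₈, e₉, e₁₃, e₁₄, e₁₅}
⟦plate⟧ = {e₁, e₃, e₄, e₅, e₆, e₇, e₈, e₉, e₁₀, e₁₁, e₁₅}
… ∩ ⟦which reflected e₁₄⟧ = {e₁, e₃, e₄, e₅, e₆, e₇, e₈, e₉, e₁₀, e₁₁, e₁₅} ∩ {e₄, e₅, e₆, e₇, e₈, e₉, e₁₀, e₁₁, e₁₂, e₁₄, e₁₅} = {e₄, e₅, e₆, e₇, e₈, e₉, e₁₀, e₁₁, e₁₅}
… ∩ ⟦across from e₁₃⟧ = {e₄, e₅, e₆, e₇, e₈, e₉, e₁₀, e₁₁, e₁₅} ∩ {e₁, e₂, e₅, e₆, e₇, e₈, e₉, e₁₃, e₁₄, e₁₅} = {e₅, e₆, e₇, e₈, e₉, e₁₅}
… ∩ ⟦glass⟧ = {e₅, e₆, e₇, e₈, e₉, e₁₅} ∩ {e₁, e₃, e₅, e₇, e₈, e₉, e₁₁, e₁₂, e₁₃, e₁₄, e₁₅} = {e₅, e₇, e₈, e₉, e₁₅}
So ⟦glass plate which reflected e₁₄ across from e₁₃⟧ = {e₅, e₇, e₈, e₉, e₁₅}.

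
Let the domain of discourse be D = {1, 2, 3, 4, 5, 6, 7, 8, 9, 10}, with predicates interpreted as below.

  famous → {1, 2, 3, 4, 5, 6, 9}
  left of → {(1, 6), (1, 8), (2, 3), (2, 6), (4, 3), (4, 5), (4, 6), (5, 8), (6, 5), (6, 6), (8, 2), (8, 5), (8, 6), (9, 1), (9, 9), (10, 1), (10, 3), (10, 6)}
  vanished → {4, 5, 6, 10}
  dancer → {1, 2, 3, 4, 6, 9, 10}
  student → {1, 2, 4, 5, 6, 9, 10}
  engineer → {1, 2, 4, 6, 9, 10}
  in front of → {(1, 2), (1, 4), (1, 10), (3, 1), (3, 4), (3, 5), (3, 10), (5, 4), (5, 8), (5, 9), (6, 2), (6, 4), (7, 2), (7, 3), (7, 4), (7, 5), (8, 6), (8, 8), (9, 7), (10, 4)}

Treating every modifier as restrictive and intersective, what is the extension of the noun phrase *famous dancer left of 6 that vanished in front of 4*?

{6}

⟦left of 6⟧ = {x : ⟨x, 6⟩ ∈ ⟦left of⟧} = {1, 2, 4, 6, 8, 10}
⟦that vanished⟧ = ⟦vanished⟧ = {4, 5, 6, 10}
⟦in front of 4⟧ = {x : ⟨x, 4⟩ ∈ ⟦in front of⟧} = {1, 3, 5, 6, 7, 10}
⟦dancer⟧ = {1, 2, 3, 4, 6, 9, 10}
… ∩ ⟦left of 6⟧ = {1, 2, 3, 4, 6, 9, 10} ∩ {1, 2, 4, 6, 8, 10} = {1, 2, 4, 6, 10}
… ∩ ⟦that vanished⟧ = {1, 2, 4, 6, 10} ∩ {4, 5, 6, 10} = {4, 6, 10}
… ∩ ⟦in front of 4⟧ = {4, 6, 10} ∩ {1, 3, 5, 6, 7, 10} = {6, 10}
… ∩ ⟦famous⟧ = {6, 10} ∩ {1, 2, 3, 4, 5, 6, 9} = {6}
So ⟦famous dancer left of 6 that vanished in front of 4⟧ = {6}.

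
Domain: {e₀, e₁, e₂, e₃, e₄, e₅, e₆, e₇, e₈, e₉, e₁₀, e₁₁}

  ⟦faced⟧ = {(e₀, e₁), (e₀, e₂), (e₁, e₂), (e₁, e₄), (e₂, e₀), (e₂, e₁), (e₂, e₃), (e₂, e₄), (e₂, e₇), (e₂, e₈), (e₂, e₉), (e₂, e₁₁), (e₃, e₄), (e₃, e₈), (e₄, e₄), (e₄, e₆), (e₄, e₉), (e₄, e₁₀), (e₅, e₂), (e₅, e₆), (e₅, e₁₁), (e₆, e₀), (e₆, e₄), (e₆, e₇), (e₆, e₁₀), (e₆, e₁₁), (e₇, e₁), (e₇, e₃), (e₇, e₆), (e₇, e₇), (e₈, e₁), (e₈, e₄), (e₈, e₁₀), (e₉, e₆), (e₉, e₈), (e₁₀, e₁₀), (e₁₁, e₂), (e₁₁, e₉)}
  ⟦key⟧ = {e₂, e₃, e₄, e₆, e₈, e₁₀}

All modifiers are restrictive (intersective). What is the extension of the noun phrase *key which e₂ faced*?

⟦which e₂ faced⟧ = {x : ⟨e₂, x⟩ ∈ ⟦faced⟧} = {e₀, e₁, e₃, e₄, e₇, e₈, e₉, e₁₁}
⟦key⟧ = {e₂, e₃, e₄, e₆, e₈, e₁₀}
… ∩ ⟦which e₂ faced⟧ = {e₂, e₃, e₄, e₆, e₈, e₁₀} ∩ {e₀, e₁, e₃, e₄, e₇, e₈, e₉, e₁₁} = {e₃, e₄, e₈}
So ⟦key which e₂ faced⟧ = {e₃, e₄, e₈}.

{e₃, e₄, e₈}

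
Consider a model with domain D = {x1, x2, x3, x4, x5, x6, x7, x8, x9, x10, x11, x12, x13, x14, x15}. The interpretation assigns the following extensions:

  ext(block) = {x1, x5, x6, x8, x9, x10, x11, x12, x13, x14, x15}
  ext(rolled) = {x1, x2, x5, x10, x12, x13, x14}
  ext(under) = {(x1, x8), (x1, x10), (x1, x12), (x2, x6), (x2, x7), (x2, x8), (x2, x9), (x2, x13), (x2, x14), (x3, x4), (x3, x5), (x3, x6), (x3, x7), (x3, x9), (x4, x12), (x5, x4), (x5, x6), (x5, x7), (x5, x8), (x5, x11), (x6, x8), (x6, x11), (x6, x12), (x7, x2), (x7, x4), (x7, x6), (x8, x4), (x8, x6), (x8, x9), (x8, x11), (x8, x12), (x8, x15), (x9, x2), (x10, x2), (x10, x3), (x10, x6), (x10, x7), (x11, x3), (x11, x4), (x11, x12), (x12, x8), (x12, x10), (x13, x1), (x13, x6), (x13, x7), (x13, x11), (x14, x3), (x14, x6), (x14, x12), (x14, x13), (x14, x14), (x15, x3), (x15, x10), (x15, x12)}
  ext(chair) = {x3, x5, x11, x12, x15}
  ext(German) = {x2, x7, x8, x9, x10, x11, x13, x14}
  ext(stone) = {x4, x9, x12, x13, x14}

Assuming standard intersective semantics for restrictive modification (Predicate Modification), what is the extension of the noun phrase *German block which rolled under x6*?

{x10, x13, x14}

⟦which rolled⟧ = ⟦rolled⟧ = {x1, x2, x5, x10, x12, x13, x14}
⟦under x6⟧ = {x : ⟨x, x6⟩ ∈ ⟦under⟧} = {x2, x3, x5, x7, x8, x10, x13, x14}
⟦block⟧ = {x1, x5, x6, x8, x9, x10, x11, x12, x13, x14, x15}
… ∩ ⟦which rolled⟧ = {x1, x5, x6, x8, x9, x10, x11, x12, x13, x14, x15} ∩ {x1, x2, x5, x10, x12, x13, x14} = {x1, x5, x10, x12, x13, x14}
… ∩ ⟦under x6⟧ = {x1, x5, x10, x12, x13, x14} ∩ {x2, x3, x5, x7, x8, x10, x13, x14} = {x5, x10, x13, x14}
… ∩ ⟦German⟧ = {x5, x10, x13, x14} ∩ {x2, x7, x8, x9, x10, x11, x13, x14} = {x10, x13, x14}
So ⟦German block which rolled under x6⟧ = {x10, x13, x14}.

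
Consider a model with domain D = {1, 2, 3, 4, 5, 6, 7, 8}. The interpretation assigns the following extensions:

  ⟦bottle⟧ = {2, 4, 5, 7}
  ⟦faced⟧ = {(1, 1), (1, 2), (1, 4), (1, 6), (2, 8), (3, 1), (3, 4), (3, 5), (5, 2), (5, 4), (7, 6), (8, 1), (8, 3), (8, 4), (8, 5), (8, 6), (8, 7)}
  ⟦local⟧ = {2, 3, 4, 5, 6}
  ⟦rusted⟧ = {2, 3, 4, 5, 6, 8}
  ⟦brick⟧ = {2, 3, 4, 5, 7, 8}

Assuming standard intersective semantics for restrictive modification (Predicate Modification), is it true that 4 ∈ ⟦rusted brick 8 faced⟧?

yes

⟦8 faced⟧ = {x : ⟨8, x⟩ ∈ ⟦faced⟧} = {1, 3, 4, 5, 6, 7}
⟦brick⟧ = {2, 3, 4, 5, 7, 8}
… ∩ ⟦8 faced⟧ = {2, 3, 4, 5, 7, 8} ∩ {1, 3, 4, 5, 6, 7} = {3, 4, 5, 7}
… ∩ ⟦rusted⟧ = {3, 4, 5, 7} ∩ {2, 3, 4, 5, 6, 8} = {3, 4, 5}
⟦rusted brick 8 faced⟧ = {3, 4, 5}; 4 ∈ this set.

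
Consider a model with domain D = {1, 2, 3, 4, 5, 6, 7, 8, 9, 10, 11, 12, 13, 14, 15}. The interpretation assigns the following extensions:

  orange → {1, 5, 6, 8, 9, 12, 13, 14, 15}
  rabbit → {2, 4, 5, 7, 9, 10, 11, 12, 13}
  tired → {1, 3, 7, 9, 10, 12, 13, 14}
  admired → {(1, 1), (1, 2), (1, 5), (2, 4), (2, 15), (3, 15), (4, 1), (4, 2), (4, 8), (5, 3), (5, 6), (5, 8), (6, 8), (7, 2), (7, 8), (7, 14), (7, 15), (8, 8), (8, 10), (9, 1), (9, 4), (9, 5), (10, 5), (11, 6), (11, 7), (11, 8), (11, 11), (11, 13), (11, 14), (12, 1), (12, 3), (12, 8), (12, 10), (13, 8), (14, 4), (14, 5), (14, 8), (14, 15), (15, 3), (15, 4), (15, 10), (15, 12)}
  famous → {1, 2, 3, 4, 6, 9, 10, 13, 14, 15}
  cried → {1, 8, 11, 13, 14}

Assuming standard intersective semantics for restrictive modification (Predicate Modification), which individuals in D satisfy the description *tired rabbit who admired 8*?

{7, 12, 13}

⟦who admired 8⟧ = {x : ⟨x, 8⟩ ∈ ⟦admired⟧} = {4, 5, 6, 7, 8, 11, 12, 13, 14}
⟦rabbit⟧ = {2, 4, 5, 7, 9, 10, 11, 12, 13}
… ∩ ⟦who admired 8⟧ = {2, 4, 5, 7, 9, 10, 11, 12, 13} ∩ {4, 5, 6, 7, 8, 11, 12, 13, 14} = {4, 5, 7, 11, 12, 13}
… ∩ ⟦tired⟧ = {4, 5, 7, 11, 12, 13} ∩ {1, 3, 7, 9, 10, 12, 13, 14} = {7, 12, 13}
So ⟦tired rabbit who admired 8⟧ = {7, 12, 13}.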